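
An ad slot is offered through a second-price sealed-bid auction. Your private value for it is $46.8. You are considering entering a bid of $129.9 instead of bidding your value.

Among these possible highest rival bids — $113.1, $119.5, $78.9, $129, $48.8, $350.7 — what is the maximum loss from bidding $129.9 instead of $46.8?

$82.2

$113.1: truthful gives $0, deviation gives −$66.3 → loss $66.3.
$119.5: truthful gives $0, deviation gives −$72.7 → loss $72.7.
$78.9: truthful gives $0, deviation gives −$32.1 → loss $32.1.
$129: truthful gives $0, deviation gives −$82.2 → loss $82.2.
$48.8: truthful gives $0, deviation gives −$2 → loss $2.
$350.7: same outcome either way → loss $0.
Maximum loss: $82.2.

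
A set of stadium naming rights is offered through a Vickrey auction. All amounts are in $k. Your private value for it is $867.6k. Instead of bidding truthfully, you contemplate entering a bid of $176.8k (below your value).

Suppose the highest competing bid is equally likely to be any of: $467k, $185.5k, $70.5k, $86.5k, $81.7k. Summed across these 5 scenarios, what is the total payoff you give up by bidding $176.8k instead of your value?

The deviation costs you only when the competing bid falls strictly between $176.8k and $867.6k; elsewhere both bids give the same outcome.
$467k: truthful payoff $400.6k, deviation payoff $0k → loss $400.6k.
$185.5k: truthful payoff $682.1k, deviation payoff $0k → loss $682.1k.
$70.5k: outcomes coincide → loss $0k.
$86.5k: outcomes coincide → loss $0k.
$81.7k: outcomes coincide → loss $0k.
Total loss = $400.6k + $682.1k = $1082.7k.

$1082.7k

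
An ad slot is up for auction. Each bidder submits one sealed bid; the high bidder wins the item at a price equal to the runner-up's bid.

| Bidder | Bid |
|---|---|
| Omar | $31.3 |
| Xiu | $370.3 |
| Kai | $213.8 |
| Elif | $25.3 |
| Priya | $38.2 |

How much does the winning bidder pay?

$213.8

Highest bid: Xiu at $370.3, so Xiu wins.
Second-highest bid: Kai at $213.8 — that is the price the winner pays.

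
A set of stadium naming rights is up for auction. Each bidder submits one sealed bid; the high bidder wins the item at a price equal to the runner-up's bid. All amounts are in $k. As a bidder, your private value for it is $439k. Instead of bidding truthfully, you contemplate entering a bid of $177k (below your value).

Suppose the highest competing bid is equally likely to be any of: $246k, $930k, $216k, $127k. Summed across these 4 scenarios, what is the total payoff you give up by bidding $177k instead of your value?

$416k

The deviation costs you only when the competing bid falls strictly between $177k and $439k; elsewhere both bids give the same outcome.
$246k: truthful payoff $193k, deviation payoff $0k → loss $193k.
$930k: outcomes coincide → loss $0k.
$216k: truthful payoff $223k, deviation payoff $0k → loss $223k.
$127k: outcomes coincide → loss $0k.
Total loss = $193k + $223k = $416k.
In a second-price auction your bid sets only whether you win, not what you pay, so bidding your true value is weakly dominant.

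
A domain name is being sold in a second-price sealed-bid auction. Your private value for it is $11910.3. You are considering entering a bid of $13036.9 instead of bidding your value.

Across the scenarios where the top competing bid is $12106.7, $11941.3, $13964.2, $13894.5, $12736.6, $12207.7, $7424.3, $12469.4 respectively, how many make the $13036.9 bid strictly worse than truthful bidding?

The deviation hurts exactly when the highest competing bid lies strictly between $11910.3 and $13036.9 — overbidding then wins at a price above your value.
$12106.7: inside the interval → strictly worse (loss $196.4).
$11941.3: inside the interval → strictly worse (loss $31).
$13964.2: above both → same outcome either way.
$13894.5: above both → same outcome either way.
$12736.6: inside the interval → strictly worse (loss $826.3).
$12207.7: inside the interval → strictly worse (loss $297.4).
$7424.3: below both → same outcome either way.
$12469.4: inside the interval → strictly worse (loss $559.1).
Count: 5.

5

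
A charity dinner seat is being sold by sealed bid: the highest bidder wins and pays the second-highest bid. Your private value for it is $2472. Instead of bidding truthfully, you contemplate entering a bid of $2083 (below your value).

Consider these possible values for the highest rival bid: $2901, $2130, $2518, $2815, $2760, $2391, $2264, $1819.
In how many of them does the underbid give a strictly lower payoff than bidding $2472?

The deviation hurts exactly when the highest competing bid lies strictly between $2083 and $2472 — underbidding then forfeits a profitable win.
$2901: above both → same outcome either way.
$2130: inside the interval → strictly worse (loss $342).
$2518: above both → same outcome either way.
$2815: above both → same outcome either way.
$2760: above both → same outcome either way.
$2391: inside the interval → strictly worse (loss $81).
$2264: inside the interval → strictly worse (loss $208).
$1819: below both → same outcome either way.
Count: 3.

3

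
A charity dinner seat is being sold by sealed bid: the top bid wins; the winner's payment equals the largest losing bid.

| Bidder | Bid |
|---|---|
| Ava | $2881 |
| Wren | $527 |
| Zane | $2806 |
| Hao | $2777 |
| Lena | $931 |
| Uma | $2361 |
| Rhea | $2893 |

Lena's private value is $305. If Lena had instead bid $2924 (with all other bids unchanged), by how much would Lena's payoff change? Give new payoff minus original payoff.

The highest bid among the other bidders is $2893; Lena's bid doesn't change that.
Original bid $931: Lena is not highest (top rival bid is $2893); payoff $0.
Alternative bid $2924: Lena is highest, pays the top rival bid $2893; payoff $305 − $2893 = −$2588.
Change in payoff = −$2588 − ($0) = −$2588.

−$2588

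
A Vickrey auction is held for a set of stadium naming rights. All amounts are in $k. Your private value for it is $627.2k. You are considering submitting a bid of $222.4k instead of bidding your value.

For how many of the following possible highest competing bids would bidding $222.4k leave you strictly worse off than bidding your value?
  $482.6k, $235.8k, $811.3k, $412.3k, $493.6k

4

The deviation hurts exactly when the highest competing bid lies strictly between $222.4k and $627.2k — underbidding then forfeits a profitable win.
$482.6k: inside the interval → strictly worse (loss $144.6k).
$235.8k: inside the interval → strictly worse (loss $391.4k).
$811.3k: above both → same outcome either way.
$412.3k: inside the interval → strictly worse (loss $214.9k).
$493.6k: inside the interval → strictly worse (loss $133.6k).
Count: 4.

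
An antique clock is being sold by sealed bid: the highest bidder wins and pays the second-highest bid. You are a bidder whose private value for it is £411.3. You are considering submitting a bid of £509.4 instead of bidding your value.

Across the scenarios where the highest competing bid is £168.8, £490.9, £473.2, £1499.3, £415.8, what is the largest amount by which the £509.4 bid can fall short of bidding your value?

£168.8: same outcome either way → loss £0.
£490.9: truthful gives £0, deviation gives −£79.6 → loss £79.6.
£473.2: truthful gives £0, deviation gives −£61.9 → loss £61.9.
£1499.3: same outcome either way → loss £0.
£415.8: truthful gives £0, deviation gives −£4.5 → loss £4.5.
Maximum loss: £79.6.

£79.6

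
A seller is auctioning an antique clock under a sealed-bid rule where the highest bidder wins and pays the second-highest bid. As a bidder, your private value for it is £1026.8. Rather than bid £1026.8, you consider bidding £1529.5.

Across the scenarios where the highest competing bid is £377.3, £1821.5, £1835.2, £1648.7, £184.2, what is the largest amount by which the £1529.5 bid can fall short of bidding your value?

£377.3: same outcome either way → loss £0.
£1821.5: same outcome either way → loss £0.
£1835.2: same outcome either way → loss £0.
£1648.7: same outcome either way → loss £0.
£184.2: same outcome either way → loss £0.
Maximum loss: £0.

£0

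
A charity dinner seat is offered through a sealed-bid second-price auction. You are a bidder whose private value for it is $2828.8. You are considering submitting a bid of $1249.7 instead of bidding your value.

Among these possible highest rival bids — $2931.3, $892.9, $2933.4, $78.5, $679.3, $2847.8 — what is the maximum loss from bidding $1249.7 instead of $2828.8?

$2931.3: same outcome either way → loss $0.
$892.9: same outcome either way → loss $0.
$2933.4: same outcome either way → loss $0.
$78.5: same outcome either way → loss $0.
$679.3: same outcome either way → loss $0.
$2847.8: same outcome either way → loss $0.
Maximum loss: $0.

$0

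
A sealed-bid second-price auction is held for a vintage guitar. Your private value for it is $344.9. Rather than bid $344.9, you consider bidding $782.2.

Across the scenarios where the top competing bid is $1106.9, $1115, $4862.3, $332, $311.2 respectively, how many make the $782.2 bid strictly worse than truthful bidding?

The deviation hurts exactly when the highest competing bid lies strictly between $344.9 and $782.2 — overbidding then wins at a price above your value.
$1106.9: above both → same outcome either way.
$1115: above both → same outcome either way.
$4862.3: above both → same outcome either way.
$332: below both → same outcome either way.
$311.2: below both → same outcome either way.
Count: 0.

0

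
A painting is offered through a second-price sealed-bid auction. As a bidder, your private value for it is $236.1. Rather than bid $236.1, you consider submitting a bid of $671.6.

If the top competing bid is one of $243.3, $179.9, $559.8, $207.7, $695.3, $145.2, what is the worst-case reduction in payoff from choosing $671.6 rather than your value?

$243.3: truthful gives $0, deviation gives −$7.2 → loss $7.2.
$179.9: same outcome either way → loss $0.
$559.8: truthful gives $0, deviation gives −$323.7 → loss $323.7.
$207.7: same outcome either way → loss $0.
$695.3: same outcome either way → loss $0.
$145.2: same outcome either way → loss $0.
Maximum loss: $323.7.

$323.7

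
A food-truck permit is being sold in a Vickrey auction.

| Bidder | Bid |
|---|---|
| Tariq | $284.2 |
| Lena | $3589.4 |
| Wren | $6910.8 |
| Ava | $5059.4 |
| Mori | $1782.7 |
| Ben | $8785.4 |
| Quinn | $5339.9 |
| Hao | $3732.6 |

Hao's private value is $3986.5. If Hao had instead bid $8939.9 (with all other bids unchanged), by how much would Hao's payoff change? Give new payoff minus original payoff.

−$4798.9

The highest bid among the other bidders is $8785.4; Hao's bid doesn't change that.
Original bid $3732.6: Hao is not highest (top rival bid is $8785.4); payoff $0.
Alternative bid $8939.9: Hao is highest, pays the top rival bid $8785.4; payoff $3986.5 − $8785.4 = −$4798.9.
Change in payoff = −$4798.9 − ($0) = −$4798.9.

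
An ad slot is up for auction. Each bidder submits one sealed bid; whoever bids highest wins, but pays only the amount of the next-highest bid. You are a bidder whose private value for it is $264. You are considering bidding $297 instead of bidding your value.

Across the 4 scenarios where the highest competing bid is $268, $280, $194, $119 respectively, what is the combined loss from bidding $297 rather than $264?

$20

The deviation costs you only when the competing bid falls strictly between $264 and $297; elsewhere both bids give the same outcome.
$268: truthful payoff $0, deviation payoff −$4 → loss $4.
$280: truthful payoff $0, deviation payoff −$16 → loss $16.
$194: outcomes coincide → loss $0.
$119: outcomes coincide → loss $0.
Total loss = $4 + $16 = $20.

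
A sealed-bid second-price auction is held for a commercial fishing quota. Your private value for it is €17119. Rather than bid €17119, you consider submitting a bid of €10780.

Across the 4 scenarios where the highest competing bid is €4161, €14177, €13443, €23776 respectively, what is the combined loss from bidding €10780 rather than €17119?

The deviation costs you only when the competing bid falls strictly between €10780 and €17119; elsewhere both bids give the same outcome.
€4161: outcomes coincide → loss €0.
€14177: truthful payoff €2942, deviation payoff €0 → loss €2942.
€13443: truthful payoff €3676, deviation payoff €0 → loss €3676.
€23776: outcomes coincide → loss €0.
Total loss = €2942 + €3676 = €6618.
Truthful bidding weakly dominates here: raising your bid can only win items priced above your value, and lowering it can only forfeit items priced below.

€6618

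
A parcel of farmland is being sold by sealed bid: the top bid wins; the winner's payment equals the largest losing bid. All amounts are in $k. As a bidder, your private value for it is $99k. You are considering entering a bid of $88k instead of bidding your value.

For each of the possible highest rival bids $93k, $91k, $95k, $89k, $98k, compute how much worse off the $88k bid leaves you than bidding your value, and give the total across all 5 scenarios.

$29k

The deviation costs you only when the competing bid falls strictly between $88k and $99k; elsewhere both bids give the same outcome.
$93k: truthful payoff $6k, deviation payoff $0k → loss $6k.
$91k: truthful payoff $8k, deviation payoff $0k → loss $8k.
$95k: truthful payoff $4k, deviation payoff $0k → loss $4k.
$89k: truthful payoff $10k, deviation payoff $0k → loss $10k.
$98k: truthful payoff $1k, deviation payoff $0k → loss $1k.
Total loss = $6k + $8k + $4k + $10k + $1k = $29k.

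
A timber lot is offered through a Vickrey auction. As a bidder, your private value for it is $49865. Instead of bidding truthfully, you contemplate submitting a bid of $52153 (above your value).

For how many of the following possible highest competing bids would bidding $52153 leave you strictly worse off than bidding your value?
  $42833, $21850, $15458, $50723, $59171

The deviation hurts exactly when the highest competing bid lies strictly between $49865 and $52153 — overbidding then wins at a price above your value.
$42833: below both → same outcome either way.
$21850: below both → same outcome either way.
$15458: below both → same outcome either way.
$50723: inside the interval → strictly worse (loss $858).
$59171: above both → same outcome either way.
Count: 1.

1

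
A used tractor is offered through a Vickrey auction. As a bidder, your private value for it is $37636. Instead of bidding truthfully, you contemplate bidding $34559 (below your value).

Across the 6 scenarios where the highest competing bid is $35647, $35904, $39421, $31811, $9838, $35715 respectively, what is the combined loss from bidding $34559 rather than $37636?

The deviation costs you only when the competing bid falls strictly between $34559 and $37636; elsewhere both bids give the same outcome.
$35647: truthful payoff $1989, deviation payoff $0 → loss $1989.
$35904: truthful payoff $1732, deviation payoff $0 → loss $1732.
$39421: outcomes coincide → loss $0.
$31811: outcomes coincide → loss $0.
$9838: outcomes coincide → loss $0.
$35715: truthful payoff $1921, deviation payoff $0 → loss $1921.
Total loss = $1989 + $1732 + $1921 = $5642.
Truthful bidding weakly dominates here: raising your bid can only win items priced above your value, and lowering it can only forfeit items priced below.

$5642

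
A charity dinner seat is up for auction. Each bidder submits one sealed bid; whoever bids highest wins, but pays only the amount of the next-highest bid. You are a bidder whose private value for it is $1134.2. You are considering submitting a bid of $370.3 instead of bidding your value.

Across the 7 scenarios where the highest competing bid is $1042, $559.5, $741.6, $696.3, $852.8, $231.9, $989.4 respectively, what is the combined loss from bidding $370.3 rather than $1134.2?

The deviation costs you only when the competing bid falls strictly between $370.3 and $1134.2; elsewhere both bids give the same outcome.
$1042: truthful payoff $92.2, deviation payoff $0 → loss $92.2.
$559.5: truthful payoff $574.7, deviation payoff $0 → loss $574.7.
$741.6: truthful payoff $392.6, deviation payoff $0 → loss $392.6.
$696.3: truthful payoff $437.9, deviation payoff $0 → loss $437.9.
$852.8: truthful payoff $281.4, deviation payoff $0 → loss $281.4.
$231.9: outcomes coincide → loss $0.
$989.4: truthful payoff $144.8, deviation payoff $0 → loss $144.8.
Total loss = $92.2 + $574.7 + $392.6 + $437.9 + $281.4 + $144.8 = $1923.6.

$1923.6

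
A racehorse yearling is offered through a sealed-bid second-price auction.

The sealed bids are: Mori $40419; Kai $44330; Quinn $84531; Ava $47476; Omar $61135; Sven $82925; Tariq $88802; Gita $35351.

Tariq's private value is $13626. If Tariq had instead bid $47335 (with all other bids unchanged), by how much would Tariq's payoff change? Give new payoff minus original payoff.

$70905

The highest bid among the other bidders is $84531; Tariq's bid doesn't change that.
Original bid $88802: Tariq is highest, pays the top rival bid $84531; payoff $13626 − $84531 = −$70905.
Alternative bid $47335: Tariq is not highest (top rival bid is $84531); payoff $0.
Change in payoff = $0 − (−$70905) = $70905.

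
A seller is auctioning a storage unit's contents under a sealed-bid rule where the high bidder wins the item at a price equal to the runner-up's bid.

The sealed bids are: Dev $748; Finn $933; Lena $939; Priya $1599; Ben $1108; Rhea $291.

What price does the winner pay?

Highest bid: Priya at $1599, so Priya wins.
Second-highest bid: Ben at $1108 — that is the price the winner pays.

$1108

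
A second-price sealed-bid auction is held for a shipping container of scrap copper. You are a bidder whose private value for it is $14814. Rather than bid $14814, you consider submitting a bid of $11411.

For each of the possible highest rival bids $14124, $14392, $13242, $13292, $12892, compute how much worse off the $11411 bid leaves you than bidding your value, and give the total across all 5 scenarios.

$6128

The deviation costs you only when the competing bid falls strictly between $11411 and $14814; elsewhere both bids give the same outcome.
$14124: truthful payoff $690, deviation payoff $0 → loss $690.
$14392: truthful payoff $422, deviation payoff $0 → loss $422.
$13242: truthful payoff $1572, deviation payoff $0 → loss $1572.
$13292: truthful payoff $1522, deviation payoff $0 → loss $1522.
$12892: truthful payoff $1922, deviation payoff $0 → loss $1922.
Total loss = $690 + $422 + $1572 + $1522 + $1922 = $6128.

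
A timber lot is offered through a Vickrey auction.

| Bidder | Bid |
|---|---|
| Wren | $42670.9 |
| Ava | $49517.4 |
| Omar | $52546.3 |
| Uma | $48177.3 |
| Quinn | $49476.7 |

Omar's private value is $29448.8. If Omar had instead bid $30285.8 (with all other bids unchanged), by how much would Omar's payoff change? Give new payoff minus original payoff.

$20068.6

The highest bid among the other bidders is $49517.4; Omar's bid doesn't change that.
Original bid $52546.3: Omar is highest, pays the top rival bid $49517.4; payoff $29448.8 − $49517.4 = −$20068.6.
Alternative bid $30285.8: Omar is not highest (top rival bid is $49517.4); payoff $0.
Change in payoff = $0 − (−$20068.6) = $20068.6.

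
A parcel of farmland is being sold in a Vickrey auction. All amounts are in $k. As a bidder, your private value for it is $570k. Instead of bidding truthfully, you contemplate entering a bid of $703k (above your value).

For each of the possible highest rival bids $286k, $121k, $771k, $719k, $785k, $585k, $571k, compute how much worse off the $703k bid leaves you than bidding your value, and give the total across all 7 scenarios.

$16k

The deviation costs you only when the competing bid falls strictly between $570k and $703k; elsewhere both bids give the same outcome.
$286k: outcomes coincide → loss $0k.
$121k: outcomes coincide → loss $0k.
$771k: outcomes coincide → loss $0k.
$719k: outcomes coincide → loss $0k.
$785k: outcomes coincide → loss $0k.
$585k: truthful payoff $0k, deviation payoff −$15k → loss $15k.
$571k: truthful payoff $0k, deviation payoff −$1k → loss $1k.
Total loss = $15k + $1k = $16k.
In a second-price auction your bid sets only whether you win, not what you pay, so bidding your true value is weakly dominant.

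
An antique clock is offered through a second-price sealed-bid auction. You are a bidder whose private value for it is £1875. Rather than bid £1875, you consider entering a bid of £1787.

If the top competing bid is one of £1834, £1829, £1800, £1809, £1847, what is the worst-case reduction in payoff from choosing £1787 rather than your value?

£75

£1834: truthful gives £41, deviation gives £0 → loss £41.
£1829: truthful gives £46, deviation gives £0 → loss £46.
£1800: truthful gives £75, deviation gives £0 → loss £75.
£1809: truthful gives £66, deviation gives £0 → loss £66.
£1847: truthful gives £28, deviation gives £0 → loss £28.
Maximum loss: £75.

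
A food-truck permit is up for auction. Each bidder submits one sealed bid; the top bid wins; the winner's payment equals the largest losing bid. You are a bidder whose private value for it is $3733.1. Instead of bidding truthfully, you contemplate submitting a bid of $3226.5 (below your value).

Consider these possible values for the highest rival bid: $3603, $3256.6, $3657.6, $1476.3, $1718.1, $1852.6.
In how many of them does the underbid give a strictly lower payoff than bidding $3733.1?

3

The deviation hurts exactly when the highest competing bid lies strictly between $3226.5 and $3733.1 — underbidding then forfeits a profitable win.
$3603: inside the interval → strictly worse (loss $130.1).
$3256.6: inside the interval → strictly worse (loss $476.5).
$3657.6: inside the interval → strictly worse (loss $75.5).
$1476.3: below both → same outcome either way.
$1718.1: below both → same outcome either way.
$1852.6: below both → same outcome either way.
Count: 3.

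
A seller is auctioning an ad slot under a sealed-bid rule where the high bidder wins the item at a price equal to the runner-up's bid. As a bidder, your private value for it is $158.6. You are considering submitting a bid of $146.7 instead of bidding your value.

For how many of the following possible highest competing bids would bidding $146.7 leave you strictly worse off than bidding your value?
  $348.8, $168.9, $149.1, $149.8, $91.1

2

The deviation hurts exactly when the highest competing bid lies strictly between $146.7 and $158.6 — underbidding then forfeits a profitable win.
$348.8: above both → same outcome either way.
$168.9: above both → same outcome either way.
$149.1: inside the interval → strictly worse (loss $9.5).
$149.8: inside the interval → strictly worse (loss $8.8).
$91.1: below both → same outcome either way.
Count: 2.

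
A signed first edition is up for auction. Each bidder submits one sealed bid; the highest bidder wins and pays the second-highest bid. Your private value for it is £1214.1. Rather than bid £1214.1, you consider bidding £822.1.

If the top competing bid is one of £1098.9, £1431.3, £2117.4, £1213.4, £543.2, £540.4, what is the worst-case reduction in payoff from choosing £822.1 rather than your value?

£1098.9: truthful gives £115.2, deviation gives £0 → loss £115.2.
£1431.3: same outcome either way → loss £0.
£2117.4: same outcome either way → loss £0.
£1213.4: truthful gives £0.7, deviation gives £0 → loss £0.7.
£543.2: same outcome either way → loss £0.
£540.4: same outcome either way → loss £0.
Maximum loss: £115.2.

£115.2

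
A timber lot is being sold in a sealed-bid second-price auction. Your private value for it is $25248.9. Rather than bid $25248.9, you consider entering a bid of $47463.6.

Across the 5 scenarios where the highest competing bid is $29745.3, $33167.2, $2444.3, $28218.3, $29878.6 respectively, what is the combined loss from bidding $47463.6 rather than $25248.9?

$20013.8

The deviation costs you only when the competing bid falls strictly between $25248.9 and $47463.6; elsewhere both bids give the same outcome.
$29745.3: truthful payoff $0, deviation payoff −$4496.4 → loss $4496.4.
$33167.2: truthful payoff $0, deviation payoff −$7918.3 → loss $7918.3.
$2444.3: outcomes coincide → loss $0.
$28218.3: truthful payoff $0, deviation payoff −$2969.4 → loss $2969.4.
$29878.6: truthful payoff $0, deviation payoff −$4629.7 → loss $4629.7.
Total loss = $4496.4 + $7918.3 + $2969.4 + $4629.7 = $20013.8.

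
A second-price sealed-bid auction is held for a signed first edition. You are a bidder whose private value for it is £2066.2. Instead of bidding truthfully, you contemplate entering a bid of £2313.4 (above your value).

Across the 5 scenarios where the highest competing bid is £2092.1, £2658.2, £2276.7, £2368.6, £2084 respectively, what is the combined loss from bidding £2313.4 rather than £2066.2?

£254.2

The deviation costs you only when the competing bid falls strictly between £2066.2 and £2313.4; elsewhere both bids give the same outcome.
£2092.1: truthful payoff £0, deviation payoff −£25.9 → loss £25.9.
£2658.2: outcomes coincide → loss £0.
£2276.7: truthful payoff £0, deviation payoff −£210.5 → loss £210.5.
£2368.6: outcomes coincide → loss £0.
£2084: truthful payoff £0, deviation payoff −£17.8 → loss £17.8.
Total loss = £25.9 + £210.5 + £17.8 = £254.2.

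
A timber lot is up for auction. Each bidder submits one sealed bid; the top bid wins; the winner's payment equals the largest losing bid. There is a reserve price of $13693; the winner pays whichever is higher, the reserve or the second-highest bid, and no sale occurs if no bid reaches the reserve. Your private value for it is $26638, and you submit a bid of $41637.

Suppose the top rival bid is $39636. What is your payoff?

Your bid $41637 is the highest and exceeds the reserve.
Price = max(second-highest bid, reserve) = max($39636, $13693) = $39636.
Payoff = $26638 − $39636 = −$12998.

−$12998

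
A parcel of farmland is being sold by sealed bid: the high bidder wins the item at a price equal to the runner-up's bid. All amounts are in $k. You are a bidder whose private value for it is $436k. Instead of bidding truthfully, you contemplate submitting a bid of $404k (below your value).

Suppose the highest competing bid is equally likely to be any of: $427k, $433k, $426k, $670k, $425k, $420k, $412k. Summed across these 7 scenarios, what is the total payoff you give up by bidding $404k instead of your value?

$73k

The deviation costs you only when the competing bid falls strictly between $404k and $436k; elsewhere both bids give the same outcome.
$427k: truthful payoff $9k, deviation payoff $0k → loss $9k.
$433k: truthful payoff $3k, deviation payoff $0k → loss $3k.
$426k: truthful payoff $10k, deviation payoff $0k → loss $10k.
$670k: outcomes coincide → loss $0k.
$425k: truthful payoff $11k, deviation payoff $0k → loss $11k.
$420k: truthful payoff $16k, deviation payoff $0k → loss $16k.
$412k: truthful payoff $24k, deviation payoff $0k → loss $24k.
Total loss = $9k + $3k + $10k + $11k + $16k + $24k = $73k.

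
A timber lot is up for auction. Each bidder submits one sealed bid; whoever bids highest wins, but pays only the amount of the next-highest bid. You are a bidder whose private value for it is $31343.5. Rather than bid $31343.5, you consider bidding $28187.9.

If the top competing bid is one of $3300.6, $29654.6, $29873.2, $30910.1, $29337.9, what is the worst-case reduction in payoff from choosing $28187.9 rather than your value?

$3300.6: same outcome either way → loss $0.
$29654.6: truthful gives $1688.9, deviation gives $0 → loss $1688.9.
$29873.2: truthful gives $1470.3, deviation gives $0 → loss $1470.3.
$30910.1: truthful gives $433.4, deviation gives $0 → loss $433.4.
$29337.9: truthful gives $2005.6, deviation gives $0 → loss $2005.6.
Maximum loss: $2005.6.

$2005.6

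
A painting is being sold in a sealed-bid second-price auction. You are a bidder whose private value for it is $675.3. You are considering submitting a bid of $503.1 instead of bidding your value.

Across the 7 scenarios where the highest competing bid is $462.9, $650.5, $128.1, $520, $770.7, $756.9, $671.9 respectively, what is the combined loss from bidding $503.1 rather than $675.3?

$183.5

The deviation costs you only when the competing bid falls strictly between $503.1 and $675.3; elsewhere both bids give the same outcome.
$462.9: outcomes coincide → loss $0.
$650.5: truthful payoff $24.8, deviation payoff $0 → loss $24.8.
$128.1: outcomes coincide → loss $0.
$520: truthful payoff $155.3, deviation payoff $0 → loss $155.3.
$770.7: outcomes coincide → loss $0.
$756.9: outcomes coincide → loss $0.
$671.9: truthful payoff $3.4, deviation payoff $0 → loss $3.4.
Total loss = $24.8 + $155.3 + $3.4 = $183.5.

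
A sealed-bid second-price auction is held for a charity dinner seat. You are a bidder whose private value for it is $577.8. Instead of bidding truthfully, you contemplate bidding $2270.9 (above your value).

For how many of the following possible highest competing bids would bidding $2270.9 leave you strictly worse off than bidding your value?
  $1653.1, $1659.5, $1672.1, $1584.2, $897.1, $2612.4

The deviation hurts exactly when the highest competing bid lies strictly between $577.8 and $2270.9 — overbidding then wins at a price above your value.
$1653.1: inside the interval → strictly worse (loss $1075.3).
$1659.5: inside the interval → strictly worse (loss $1081.7).
$1672.1: inside the interval → strictly worse (loss $1094.3).
$1584.2: inside the interval → strictly worse (loss $1006.4).
$897.1: inside the interval → strictly worse (loss $319.3).
$2612.4: above both → same outcome either way.
Count: 5.

5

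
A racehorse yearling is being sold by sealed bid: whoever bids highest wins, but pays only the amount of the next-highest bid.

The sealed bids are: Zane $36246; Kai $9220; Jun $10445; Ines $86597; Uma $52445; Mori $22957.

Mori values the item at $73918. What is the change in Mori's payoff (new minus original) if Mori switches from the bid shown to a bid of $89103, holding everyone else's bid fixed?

−$12679

The highest bid among the other bidders is $86597; Mori's bid doesn't change that.
Original bid $22957: Mori is not highest (top rival bid is $86597); payoff $0.
Alternative bid $89103: Mori is highest, pays the top rival bid $86597; payoff $73918 − $86597 = −$12679.
Change in payoff = −$12679 − ($0) = −$12679.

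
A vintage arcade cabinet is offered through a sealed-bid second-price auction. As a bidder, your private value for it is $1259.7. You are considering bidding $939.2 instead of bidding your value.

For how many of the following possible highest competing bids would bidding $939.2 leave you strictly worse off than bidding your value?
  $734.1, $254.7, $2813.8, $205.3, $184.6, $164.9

0

The deviation hurts exactly when the highest competing bid lies strictly between $939.2 and $1259.7 — underbidding then forfeits a profitable win.
$734.1: below both → same outcome either way.
$254.7: below both → same outcome either way.
$2813.8: above both → same outcome either way.
$205.3: below both → same outcome either way.
$184.6: below both → same outcome either way.
$164.9: below both → same outcome either way.
Count: 0.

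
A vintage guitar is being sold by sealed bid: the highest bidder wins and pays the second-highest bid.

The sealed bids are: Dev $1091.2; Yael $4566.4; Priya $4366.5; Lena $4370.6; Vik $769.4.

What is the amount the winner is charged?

Highest bid: Yael at $4566.4, so Yael wins.
Second-highest bid: Lena at $4370.6 — that is the price the winner pays.

$4370.6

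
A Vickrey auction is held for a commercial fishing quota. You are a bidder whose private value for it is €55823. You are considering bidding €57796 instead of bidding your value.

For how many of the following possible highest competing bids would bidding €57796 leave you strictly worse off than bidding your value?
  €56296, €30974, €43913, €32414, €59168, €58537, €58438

The deviation hurts exactly when the highest competing bid lies strictly between €55823 and €57796 — overbidding then wins at a price above your value.
€56296: inside the interval → strictly worse (loss €473).
€30974: below both → same outcome either way.
€43913: below both → same outcome either way.
€32414: below both → same outcome either way.
€59168: above both → same outcome either way.
€58537: above both → same outcome either way.
€58438: above both → same outcome either way.
Count: 1.

1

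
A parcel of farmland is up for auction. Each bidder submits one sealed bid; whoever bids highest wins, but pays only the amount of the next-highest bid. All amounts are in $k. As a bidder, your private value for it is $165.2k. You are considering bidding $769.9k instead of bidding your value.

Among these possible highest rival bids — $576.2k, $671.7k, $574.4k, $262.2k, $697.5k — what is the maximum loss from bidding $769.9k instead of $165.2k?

$576.2k: truthful gives $0k, deviation gives −$411k → loss $411k.
$671.7k: truthful gives $0k, deviation gives −$506.5k → loss $506.5k.
$574.4k: truthful gives $0k, deviation gives −$409.2k → loss $409.2k.
$262.2k: truthful gives $0k, deviation gives −$97k → loss $97k.
$697.5k: truthful gives $0k, deviation gives −$532.3k → loss $532.3k.
Maximum loss: $532.3k.

$532.3k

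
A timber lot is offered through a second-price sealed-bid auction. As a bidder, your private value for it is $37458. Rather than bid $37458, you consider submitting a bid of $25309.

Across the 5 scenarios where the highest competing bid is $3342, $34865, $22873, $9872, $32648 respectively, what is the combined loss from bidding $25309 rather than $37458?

$7403

The deviation costs you only when the competing bid falls strictly between $25309 and $37458; elsewhere both bids give the same outcome.
$3342: outcomes coincide → loss $0.
$34865: truthful payoff $2593, deviation payoff $0 → loss $2593.
$22873: outcomes coincide → loss $0.
$9872: outcomes coincide → loss $0.
$32648: truthful payoff $4810, deviation payoff $0 → loss $4810.
Total loss = $2593 + $4810 = $7403.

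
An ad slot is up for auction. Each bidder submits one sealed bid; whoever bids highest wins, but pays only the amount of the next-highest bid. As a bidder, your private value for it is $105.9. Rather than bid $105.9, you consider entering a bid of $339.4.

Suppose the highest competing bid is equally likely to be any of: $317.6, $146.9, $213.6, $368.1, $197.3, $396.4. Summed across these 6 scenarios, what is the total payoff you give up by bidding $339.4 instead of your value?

The deviation costs you only when the competing bid falls strictly between $105.9 and $339.4; elsewhere both bids give the same outcome.
$317.6: truthful payoff $0, deviation payoff −$211.7 → loss $211.7.
$146.9: truthful payoff $0, deviation payoff −$41 → loss $41.
$213.6: truthful payoff $0, deviation payoff −$107.7 → loss $107.7.
$368.1: outcomes coincide → loss $0.
$197.3: truthful payoff $0, deviation payoff −$91.4 → loss $91.4.
$396.4: outcomes coincide → loss $0.
Total loss = $211.7 + $41 + $107.7 + $91.4 = $451.8.
Truthful bidding weakly dominates here: raising your bid can only win items priced above your value, and lowering it can only forfeit items priced below.

$451.8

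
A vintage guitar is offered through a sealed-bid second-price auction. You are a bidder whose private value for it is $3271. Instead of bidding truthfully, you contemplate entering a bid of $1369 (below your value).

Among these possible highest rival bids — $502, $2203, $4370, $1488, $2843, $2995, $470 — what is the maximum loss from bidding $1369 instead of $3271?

$1783

$502: same outcome either way → loss $0.
$2203: truthful gives $1068, deviation gives $0 → loss $1068.
$4370: same outcome either way → loss $0.
$1488: truthful gives $1783, deviation gives $0 → loss $1783.
$2843: truthful gives $428, deviation gives $0 → loss $428.
$2995: truthful gives $276, deviation gives $0 → loss $276.
$470: same outcome either way → loss $0.
Maximum loss: $1783.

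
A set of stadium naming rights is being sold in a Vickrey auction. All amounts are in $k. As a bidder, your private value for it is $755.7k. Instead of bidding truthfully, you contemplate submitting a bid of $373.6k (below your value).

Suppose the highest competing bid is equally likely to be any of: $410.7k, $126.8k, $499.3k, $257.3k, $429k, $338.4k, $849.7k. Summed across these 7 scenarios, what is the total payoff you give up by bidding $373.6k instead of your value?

The deviation costs you only when the competing bid falls strictly between $373.6k and $755.7k; elsewhere both bids give the same outcome.
$410.7k: truthful payoff $345k, deviation payoff $0k → loss $345k.
$126.8k: outcomes coincide → loss $0k.
$499.3k: truthful payoff $256.4k, deviation payoff $0k → loss $256.4k.
$257.3k: outcomes coincide → loss $0k.
$429k: truthful payoff $326.7k, deviation payoff $0k → loss $326.7k.
$338.4k: outcomes coincide → loss $0k.
$849.7k: outcomes coincide → loss $0k.
Total loss = $345k + $256.4k + $326.7k = $928.1k.

$928.1k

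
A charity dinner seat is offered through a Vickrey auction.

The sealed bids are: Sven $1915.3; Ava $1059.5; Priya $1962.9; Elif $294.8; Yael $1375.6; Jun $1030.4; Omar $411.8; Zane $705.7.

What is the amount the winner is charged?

$1915.3

Highest bid: Priya at $1962.9, so Priya wins.
Second-highest bid: Sven at $1915.3 — that is the price the winner pays.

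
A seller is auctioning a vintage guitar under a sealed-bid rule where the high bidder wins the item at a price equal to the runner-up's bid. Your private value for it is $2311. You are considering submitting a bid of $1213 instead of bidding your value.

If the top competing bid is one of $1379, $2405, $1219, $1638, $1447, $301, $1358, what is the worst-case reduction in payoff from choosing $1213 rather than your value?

$1379: truthful gives $932, deviation gives $0 → loss $932.
$2405: same outcome either way → loss $0.
$1219: truthful gives $1092, deviation gives $0 → loss $1092.
$1638: truthful gives $673, deviation gives $0 → loss $673.
$1447: truthful gives $864, deviation gives $0 → loss $864.
$301: same outcome either way → loss $0.
$1358: truthful gives $953, deviation gives $0 → loss $953.
Maximum loss: $1092.

$1092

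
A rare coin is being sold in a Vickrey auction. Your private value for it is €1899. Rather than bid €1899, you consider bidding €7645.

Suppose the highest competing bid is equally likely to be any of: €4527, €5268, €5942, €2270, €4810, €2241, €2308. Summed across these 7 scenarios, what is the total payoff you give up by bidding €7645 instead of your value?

€14073

The deviation costs you only when the competing bid falls strictly between €1899 and €7645; elsewhere both bids give the same outcome.
€4527: truthful payoff €0, deviation payoff −€2628 → loss €2628.
€5268: truthful payoff €0, deviation payoff −€3369 → loss €3369.
€5942: truthful payoff €0, deviation payoff −€4043 → loss €4043.
€2270: truthful payoff €0, deviation payoff −€371 → loss €371.
€4810: truthful payoff €0, deviation payoff −€2911 → loss €2911.
€2241: truthful payoff €0, deviation payoff −€342 → loss €342.
€2308: truthful payoff €0, deviation payoff −€409 → loss €409.
Total loss = €2628 + €3369 + €4043 + €371 + €2911 + €342 + €409 = €14073.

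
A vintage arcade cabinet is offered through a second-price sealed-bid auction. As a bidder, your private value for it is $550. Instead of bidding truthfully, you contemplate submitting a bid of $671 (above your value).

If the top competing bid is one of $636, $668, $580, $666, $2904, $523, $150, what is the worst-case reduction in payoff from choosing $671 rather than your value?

$636: truthful gives $0, deviation gives −$86 → loss $86.
$668: truthful gives $0, deviation gives −$118 → loss $118.
$580: truthful gives $0, deviation gives −$30 → loss $30.
$666: truthful gives $0, deviation gives −$116 → loss $116.
$2904: same outcome either way → loss $0.
$523: same outcome either way → loss $0.
$150: same outcome either way → loss $0.
Maximum loss: $118.

$118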